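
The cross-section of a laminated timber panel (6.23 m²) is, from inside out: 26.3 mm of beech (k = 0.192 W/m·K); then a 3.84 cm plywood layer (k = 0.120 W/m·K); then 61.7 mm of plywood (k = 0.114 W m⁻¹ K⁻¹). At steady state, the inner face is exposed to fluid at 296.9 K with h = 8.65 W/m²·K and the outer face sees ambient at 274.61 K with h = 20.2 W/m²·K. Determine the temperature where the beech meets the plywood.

Resistance network (inner→outer):
  R_conv,in = 1/(hA) = 1/(8.65·6.23) = 0.01856 K/W
  R_beech = L/(kA) = 0.0263/(0.192·6.23) = 0.02199 K/W
  R_plywood = L/(kA) = 0.0384/(0.120·6.23) = 0.05136 K/W
  R_plywood = L/(kA) = 0.0617/(0.114·6.23) = 0.08687 K/W
  R_conv,out = 1/(hA) = 1/(20.2·6.23) = 0.007946 K/W
ΣR = 0.01856 + 0.02199 + 0.05136 + 0.08687 + 0.007946 = 0.1867 K/W
Q = ΔT/ΣR = (296.9 K − 274.61 K)/0.1867 = 119.4 W
From the inner boundary to the beech/plywood interface, ΣR_partial = 0.04055 K/W.
T_interface = T_in − Q·ΣR_partial = 296.9 K − (119.4)(0.04055) = 292.1 K

T = 292.1 K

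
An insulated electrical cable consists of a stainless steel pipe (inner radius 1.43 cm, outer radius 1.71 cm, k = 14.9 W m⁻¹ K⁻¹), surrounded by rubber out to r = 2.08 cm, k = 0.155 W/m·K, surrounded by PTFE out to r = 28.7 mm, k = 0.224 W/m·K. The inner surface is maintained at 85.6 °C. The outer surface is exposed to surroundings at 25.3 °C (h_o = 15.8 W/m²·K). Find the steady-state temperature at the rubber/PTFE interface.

T = 70.0 °C

Series thermal resistances, inner to outer:
  R'_stainless steel = ln(0.0171/0.0143)/(2πk) = 0.1788/(2π·14.9) = 0.001910 m·K/W
  R'_rubber = ln(0.0208/0.0171)/(2πk) = 0.1959/(2π·0.155) = 0.2011 m·K/W
  R'_PTFE = ln(0.0287/0.0208)/(2πk) = 0.3219/(2π·0.224) = 0.2287 m·K/W
  R'_conv,out = 1/(2πr h) = 1/(2π·0.0287·15.8) = 0.3510 m·K/W
ΣR = 0.001910 + 0.2011 + 0.2287 + 0.3510 = 0.7827 m·K/W
Q' = ΔT/ΣR = (85.6 °C − 25.3 °C)/0.7827 = 77.04 W/m
From the inner boundary to the rubber/PTFE interface, ΣR_partial = 0.2030 m·K/W.
T_interface = T_in − Q'·ΣR_partial = 85.6 °C − (77.04)(0.2030) = 70.0 °C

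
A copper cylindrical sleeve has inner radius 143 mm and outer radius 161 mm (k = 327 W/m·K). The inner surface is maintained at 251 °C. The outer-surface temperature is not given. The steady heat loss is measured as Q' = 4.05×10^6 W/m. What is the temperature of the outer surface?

Sum the resistances:
  R'_copper = ln(0.161/0.143)/(2πk) = 0.1186/(2π·327) = 5.770×10^-5 m·K/W
ΣR = 5.770×10^-5 m·K/W
ΔT = Q'·ΣR = 4.05×10^6 × 5.770×10^-5 = 233.7 K
Heat flows outward, so T_out = T_in − ΔT = 251 − 233.7 = 17.3 °C

T_out = 17.3 °C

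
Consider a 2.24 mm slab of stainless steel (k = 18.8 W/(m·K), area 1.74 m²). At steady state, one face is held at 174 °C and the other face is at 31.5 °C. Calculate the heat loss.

Q = 2080 kW

Q = kA·ΔT/L = 18.8 × 1.74 × |174 °C − 31.5 °C| / 0.00224 = 2.08×10^6 W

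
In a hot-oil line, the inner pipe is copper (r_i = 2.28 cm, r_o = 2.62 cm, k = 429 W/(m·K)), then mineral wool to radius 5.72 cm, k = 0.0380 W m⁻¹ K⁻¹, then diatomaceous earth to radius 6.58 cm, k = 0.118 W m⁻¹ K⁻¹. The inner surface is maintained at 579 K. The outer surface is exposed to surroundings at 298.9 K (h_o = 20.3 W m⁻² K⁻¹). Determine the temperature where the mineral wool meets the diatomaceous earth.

T = 323.0 K

Resistance network (inner→outer):
  R'_copper = ln(0.0262/0.0228)/(2πk) = 0.1390/(2π·429) = 5.157×10^-5 m·K/W
  R'_mineral wool = ln(0.0572/0.0262)/(2πk) = 0.7808/(2π·0.0380) = 3.270 m·K/W
  R'_diatomaceous earth = ln(0.0658/0.0572)/(2πk) = 0.1401/(2π·0.118) = 0.1889 m·K/W
  R'_conv,out = 1/(2πr h) = 1/(2π·0.0658·20.3) = 0.1192 m·K/W
ΣR = 5.157×10^-5 + 3.270 + 0.1889 + 0.1192 = 3.578 m·K/W
Q' = ΔT/ΣR = (579 K − 298.9 K)/3.578 = 78.28 W/m
From the inner boundary to the mineral wool/diatomaceous earth interface, ΣR_partial = 3.270 m·K/W.
T_interface = T_in − Q'·ΣR_partial = 579 K − (78.28)(3.270) = 323.0 K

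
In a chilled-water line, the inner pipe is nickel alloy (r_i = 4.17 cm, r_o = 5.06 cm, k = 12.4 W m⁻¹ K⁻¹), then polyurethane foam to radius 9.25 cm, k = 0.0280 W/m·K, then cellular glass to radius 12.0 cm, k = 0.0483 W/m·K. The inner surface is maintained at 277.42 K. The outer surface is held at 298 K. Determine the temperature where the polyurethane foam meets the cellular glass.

Treat each layer as a resistance in series:
  R'_nickel alloy = ln(0.0506/0.0417)/(2πk) = 0.1935/(2π·12.4) = 0.002483 m·K/W
  R'_polyurethane foam = ln(0.0925/0.0506)/(2πk) = 0.6033/(2π·0.0280) = 3.429 m·K/W
  R'_cellular glass = ln(0.120/0.0925)/(2πk) = 0.2603/(2π·0.0483) = 0.8577 m·K/W
ΣR = 0.002483 + 3.429 + 0.8577 = 4.289 m·K/W
Q' = ΔT/ΣR = (277.42 K − 298 K)/4.289 = -4.798 W/m
From the inner boundary to the polyurethane foam/cellular glass interface, ΣR_partial = 3.431 m·K/W.
T_interface = T_in − Q'·ΣR_partial = 277.42 K − (-4.798)(3.431) = 293.9 K

T = 293.9 K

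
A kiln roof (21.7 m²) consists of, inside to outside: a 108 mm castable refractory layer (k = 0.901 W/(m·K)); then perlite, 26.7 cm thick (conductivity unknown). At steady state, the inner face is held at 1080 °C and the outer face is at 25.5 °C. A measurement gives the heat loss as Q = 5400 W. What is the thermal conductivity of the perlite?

ΣR = ΔT/Q = |1080 − 25.5|/5400 = 0.1953 K/W
Known resistances:
  R_castable refractory = L/(kA) = 0.108/(0.901·21.7) = 0.005524 K/W
R_perlite = ΣR − ΣR_known = 0.1953 − 0.005524 = 0.1898 K/W
L/(kA) = 0.1898 ⇒ k = 0.267/(0.1898·21.7) = 0.0648 W/m·K

k = 0.0648 W/m·K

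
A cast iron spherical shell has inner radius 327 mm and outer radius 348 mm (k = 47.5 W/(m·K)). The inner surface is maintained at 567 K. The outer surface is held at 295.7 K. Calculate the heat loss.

Q = 4πk·ΔT/(1/r₁ − 1/r₂) = 4π × 47.5 × 271.3 / (1/0.327 − 1/0.348) = 8.78×10^5 W

Q = 878 kW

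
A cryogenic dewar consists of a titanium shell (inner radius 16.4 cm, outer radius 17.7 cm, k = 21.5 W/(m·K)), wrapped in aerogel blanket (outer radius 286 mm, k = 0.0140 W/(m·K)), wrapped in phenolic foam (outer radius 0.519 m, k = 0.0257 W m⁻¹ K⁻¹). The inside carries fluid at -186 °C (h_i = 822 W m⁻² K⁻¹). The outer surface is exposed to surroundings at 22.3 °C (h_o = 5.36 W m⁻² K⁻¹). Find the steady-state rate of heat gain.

Resistance network (inner→outer):
  R_conv,in = 1/(4πr²h) = 1/(4π·0.164²·822) = 0.003599 K/W
  R_titanium = (1/0.164 − 1/0.177)/(4πk) = 0.4478/(4π·21.5) = 0.001658 K/W
  R_aerogel blanket = (1/0.177 − 1/0.286)/(4πk) = 2.153/(4π·0.0140) = 12.24 K/W
  R_phenolic foam = (1/0.286 − 1/0.519)/(4πk) = 1.570/(4π·0.0257) = 4.860 K/W
  R_conv,out = 1/(4πr²h) = 1/(4π·0.519²·5.36) = 0.05512 K/W
ΣR = 0.003599 + 0.001658 + 12.24 + 4.860 + 0.05512 = 17.16 K/W
Q = ΔT/ΣR = (-186 °C − 22.3 °C)/17.16 = -12.1 W
(Negative Q ⇒ heat flows inward; heat gain = 12.1 W.)

Q = 12.1 W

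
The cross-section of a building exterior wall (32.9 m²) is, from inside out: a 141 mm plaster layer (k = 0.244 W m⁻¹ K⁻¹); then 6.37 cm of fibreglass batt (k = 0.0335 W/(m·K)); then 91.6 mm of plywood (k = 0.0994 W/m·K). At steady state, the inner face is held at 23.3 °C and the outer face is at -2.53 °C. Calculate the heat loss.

Series thermal resistances, inner to outer:
  R_plaster = L/(kA) = 0.141/(0.244·32.9) = 0.01756 K/W
  R_fibreglass batt = L/(kA) = 0.0637/(0.0335·32.9) = 0.05780 K/W
  R_plywood = L/(kA) = 0.0916/(0.0994·32.9) = 0.02801 K/W
ΣR = 0.01756 + 0.05780 + 0.02801 = 0.1034 K/W
Q = ΔT/ΣR = (23.3 °C − -2.53 °C)/0.1034 = 250 W

Q = 250 W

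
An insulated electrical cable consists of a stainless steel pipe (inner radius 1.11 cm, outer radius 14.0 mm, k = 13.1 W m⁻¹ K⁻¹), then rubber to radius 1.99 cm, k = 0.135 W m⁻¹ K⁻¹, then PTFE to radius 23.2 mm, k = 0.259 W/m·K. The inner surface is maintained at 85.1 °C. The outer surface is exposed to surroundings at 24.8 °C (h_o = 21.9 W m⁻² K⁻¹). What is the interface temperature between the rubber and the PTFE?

Series thermal resistances, inner to outer:
  R'_stainless steel = ln(0.0140/0.0111)/(2πk) = 0.2321/(2π·13.1) = 0.002820 m·K/W
  R'_rubber = ln(0.0199/0.0140)/(2πk) = 0.3517/(2π·0.135) = 0.4146 m·K/W
  R'_PTFE = ln(0.0232/0.0199)/(2πk) = 0.1534/(2π·0.259) = 0.09428 m·K/W
  R'_conv,out = 1/(2πr h) = 1/(2π·0.0232·21.9) = 0.3132 m·K/W
ΣR = 0.002820 + 0.4146 + 0.09428 + 0.3132 = 0.8249 m·K/W
Q' = ΔT/ΣR = (85.1 °C − 24.8 °C)/0.8249 = 73.10 W/m
From the inner boundary to the rubber/PTFE interface, ΣR_partial = 0.4174 m·K/W.
T_interface = T_in − Q'·ΣR_partial = 85.1 °C − (73.10)(0.4174) = 54.6 °C

T = 54.6 °C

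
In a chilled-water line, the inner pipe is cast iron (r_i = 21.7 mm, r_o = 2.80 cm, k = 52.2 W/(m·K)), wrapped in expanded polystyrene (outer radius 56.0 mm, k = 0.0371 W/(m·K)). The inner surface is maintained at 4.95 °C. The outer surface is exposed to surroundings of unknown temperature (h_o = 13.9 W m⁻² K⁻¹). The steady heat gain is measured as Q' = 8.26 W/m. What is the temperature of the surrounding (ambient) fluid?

Series resistances:
  R'_cast iron = ln(0.0280/0.0217)/(2πk) = 0.2549/(2π·52.2) = 7.772×10^-4 m·K/W
  R'_expanded polystyrene = ln(0.0560/0.0280)/(2πk) = 0.6931/(2π·0.0371) = 2.974 m·K/W
  R'_conv,out = 1/(2πr h) = 1/(2π·0.0560·13.9) = 0.2045 m·K/W
ΣR = 3.179 m·K/W
ΔT = Q'·ΣR = 8.26 × 3.179 = 26.26 K
Heat flows inward, so T_out = T_in + ΔT = 4.95 + 26.26 = 31.2 °C

T_out = 31.2 °C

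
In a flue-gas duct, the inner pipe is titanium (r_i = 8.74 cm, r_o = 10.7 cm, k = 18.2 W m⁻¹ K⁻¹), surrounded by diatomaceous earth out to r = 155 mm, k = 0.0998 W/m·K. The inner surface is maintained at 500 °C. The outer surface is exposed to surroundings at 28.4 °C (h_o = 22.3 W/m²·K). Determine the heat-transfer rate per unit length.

Q' = 738 W/m

Series thermal resistances, inner to outer:
  R'_titanium = ln(0.107/0.0874)/(2πk) = 0.2023/(2π·18.2) = 0.001769 m·K/W
  R'_diatomaceous earth = ln(0.155/0.107)/(2πk) = 0.3706/(2π·0.0998) = 0.5910 m·K/W
  R'_conv,out = 1/(2πr h) = 1/(2π·0.155·22.3) = 0.04605 m·K/W
ΣR = 0.001769 + 0.5910 + 0.04605 = 0.6388 m·K/W
Q' = ΔT/ΣR = (500 °C − 28.4 °C)/0.6388 = 738 W/m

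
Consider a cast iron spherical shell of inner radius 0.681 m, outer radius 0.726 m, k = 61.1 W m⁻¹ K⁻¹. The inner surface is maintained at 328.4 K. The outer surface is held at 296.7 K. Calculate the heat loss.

Q = 4πk·ΔT/(1/r₁ − 1/r₂) = 4π × 61.1 × 31.7 / (1/0.681 − 1/0.726) = 2.67×10^5 W

Q = 2.67×10^5 W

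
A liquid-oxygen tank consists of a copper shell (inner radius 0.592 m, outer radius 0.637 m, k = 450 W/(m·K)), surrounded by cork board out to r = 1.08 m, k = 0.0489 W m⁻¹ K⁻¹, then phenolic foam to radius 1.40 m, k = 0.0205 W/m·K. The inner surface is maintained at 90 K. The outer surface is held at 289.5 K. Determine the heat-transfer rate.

Q = 107 W

Resistance network (inner→outer):
  R_copper = (1/0.592 − 1/0.637)/(4πk) = 0.1193/(4π·450) = 2.110×10^-5 K/W
  R_cork board = (1/0.637 − 1/1.08)/(4πk) = 0.6439/(4π·0.0489) = 1.048 K/W
  R_phenolic foam = (1/1.08 − 1/1.40)/(4πk) = 0.2116/(4π·0.0205) = 0.8216 K/W
ΣR = 2.110×10^-5 + 1.048 + 0.8216 = 1.870 K/W
Q = ΔT/ΣR = (90 K − 289.5 K)/1.870 = -107 W
(Negative Q ⇒ heat flows inward; heat gain = 107 W.)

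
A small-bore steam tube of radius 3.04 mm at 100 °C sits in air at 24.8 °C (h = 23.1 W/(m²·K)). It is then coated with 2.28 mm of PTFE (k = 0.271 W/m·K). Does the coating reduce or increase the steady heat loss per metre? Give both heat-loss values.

Critical radius for a cylinder: r_cr = k/h = 0.0117 m = 1.17 cm.
Outer radius after coating: r₂ = 0.00304 + 0.00228 = 0.00532 m.
Since r₁ < r_cr and r₂ ≤ r_cr, the coating moves toward the maximum at r_cr — heat loss rises.
Bare: R = 1/(2πr₁h) = 2.266 m·K/W; Q = 75.2/2.266 = 33.2 W/m.
Coated: R = R_cond + R_conv = 1.624 m·K/W; Q = 75.2/1.624 = 46.3 W/m.

increases: 33.2 → 46.3 W/m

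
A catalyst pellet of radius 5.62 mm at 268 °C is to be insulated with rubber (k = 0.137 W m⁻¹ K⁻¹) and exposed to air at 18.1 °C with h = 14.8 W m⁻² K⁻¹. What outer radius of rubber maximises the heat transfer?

For a sphere, r_cr = 2k_ins/h = 2·0.137/14.8 = 0.0185 m = 1.85 cm

r_cr = 1.85 cm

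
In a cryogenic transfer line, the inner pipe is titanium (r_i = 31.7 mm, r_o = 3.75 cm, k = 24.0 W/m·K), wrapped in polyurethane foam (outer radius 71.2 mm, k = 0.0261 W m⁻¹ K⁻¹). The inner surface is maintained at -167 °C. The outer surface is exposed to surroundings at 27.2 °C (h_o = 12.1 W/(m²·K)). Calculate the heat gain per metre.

Resistance network (inner→outer):
  R'_titanium = ln(0.0375/0.0317)/(2πk) = 0.1680/(2π·24.0) = 0.001114 m·K/W
  R'_polyurethane foam = ln(0.0712/0.0375)/(2πk) = 0.6412/(2π·0.0261) = 3.910 m·K/W
  R'_conv,out = 1/(2πr h) = 1/(2π·0.0712·12.1) = 0.1847 m·K/W
ΣR = 0.001114 + 3.910 + 0.1847 = 4.096 m·K/W
Q' = ΔT/ΣR = (-167 °C − 27.2 °C)/4.096 = -47.4 W/m
(Negative Q' ⇒ heat flows inward; heat gain = 47.4 W/m.)

Q' = 47.4 W/m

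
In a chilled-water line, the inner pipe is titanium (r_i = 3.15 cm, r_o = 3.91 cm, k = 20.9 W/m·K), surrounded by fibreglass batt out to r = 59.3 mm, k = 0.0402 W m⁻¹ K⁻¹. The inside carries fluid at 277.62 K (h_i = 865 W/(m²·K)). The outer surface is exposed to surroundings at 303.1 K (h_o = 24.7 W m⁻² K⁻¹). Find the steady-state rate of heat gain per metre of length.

Q' = 14.4 W/m

Resistance network (inner→outer):
  R'_conv,in = 1/(2πr h) = 1/(2π·0.0315·865) = 0.005841 m·K/W
  R'_titanium = ln(0.0391/0.0315)/(2πk) = 0.2161/(2π·20.9) = 0.001646 m·K/W
  R'_fibreglass batt = ln(0.0593/0.0391)/(2πk) = 0.4165/(2π·0.0402) = 1.649 m·K/W
  R'_conv,out = 1/(2πr h) = 1/(2π·0.0593·24.7) = 0.1087 m·K/W
ΣR = 0.005841 + 0.001646 + 1.649 + 0.1087 = 1.765 m·K/W
Q' = ΔT/ΣR = (277.62 K − 303.1 K)/1.765 = -14.4 W/m
(Negative Q' ⇒ heat flows inward; heat gain = 14.4 W/m.)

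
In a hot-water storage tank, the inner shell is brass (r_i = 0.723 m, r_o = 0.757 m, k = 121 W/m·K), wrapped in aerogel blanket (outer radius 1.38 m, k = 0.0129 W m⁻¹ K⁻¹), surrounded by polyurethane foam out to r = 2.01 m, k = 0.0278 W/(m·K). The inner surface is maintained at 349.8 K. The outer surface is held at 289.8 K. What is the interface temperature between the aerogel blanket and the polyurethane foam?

Series thermal resistances, inner to outer:
  R_brass = (1/0.723 − 1/0.757)/(4πk) = 0.06212/(4π·121) = 4.086×10^-5 K/W
  R_aerogel blanket = (1/0.757 − 1/1.38)/(4πk) = 0.5964/(4π·0.0129) = 3.679 K/W
  R_polyurethane foam = (1/1.38 − 1/2.01)/(4πk) = 0.2271/(4π·0.0278) = 0.6501 K/W
ΣR = 4.086×10^-5 + 3.679 + 0.6501 = 4.329 K/W
Q = ΔT/ΣR = (349.8 K − 289.8 K)/4.329 = 13.86 W
From the inner boundary to the aerogel blanket/polyurethane foam interface, ΣR_partial = 3.679 K/W.
T_interface = T_in − Q·ΣR_partial = 349.8 K − (13.86)(3.679) = 298.8 K

T = 298.8 K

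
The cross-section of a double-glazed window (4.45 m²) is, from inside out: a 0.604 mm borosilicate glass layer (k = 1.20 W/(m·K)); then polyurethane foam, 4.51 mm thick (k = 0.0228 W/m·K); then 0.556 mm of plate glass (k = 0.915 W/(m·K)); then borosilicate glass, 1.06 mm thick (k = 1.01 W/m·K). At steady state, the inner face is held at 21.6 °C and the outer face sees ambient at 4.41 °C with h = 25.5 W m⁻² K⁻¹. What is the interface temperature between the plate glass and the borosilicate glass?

Resistance network (inner→outer):
  R_borosilicate glass = L/(kA) = 6.04×10^-4/(1.20·4.45) = 1.131×10^-4 K/W
  R_polyurethane foam = L/(kA) = 0.00451/(0.0228·4.45) = 0.04445 K/W
  R_plate glass = L/(kA) = 5.56×10^-4/(0.915·4.45) = 1.366×10^-4 K/W
  R_borosilicate glass = L/(kA) = 0.00106/(1.01·4.45) = 2.358×10^-4 K/W
  R_conv,out = 1/(hA) = 1/(25.5·4.45) = 0.008813 K/W
ΣR = 1.131×10^-4 + 0.04445 + 1.366×10^-4 + 2.358×10^-4 + 0.008813 = 0.05375 K/W
Q = ΔT/ΣR = (21.6 °C − 4.41 °C)/0.05375 = 319.8 W
From the inner boundary to the plate glass/borosilicate glass interface, ΣR_partial = 0.04470 K/W.
T_interface = T_in − Q·ΣR_partial = 21.6 °C − (319.8)(0.04470) = 7.30 °C

T = 7.30 °C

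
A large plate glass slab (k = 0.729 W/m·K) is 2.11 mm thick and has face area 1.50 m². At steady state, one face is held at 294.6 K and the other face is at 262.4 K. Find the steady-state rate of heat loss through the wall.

Q = kA·ΔT/L = 0.729 × 1.50 × |294.6 K − 262.4 K| / 0.00211 = 16700 W

Q = 16.7 kW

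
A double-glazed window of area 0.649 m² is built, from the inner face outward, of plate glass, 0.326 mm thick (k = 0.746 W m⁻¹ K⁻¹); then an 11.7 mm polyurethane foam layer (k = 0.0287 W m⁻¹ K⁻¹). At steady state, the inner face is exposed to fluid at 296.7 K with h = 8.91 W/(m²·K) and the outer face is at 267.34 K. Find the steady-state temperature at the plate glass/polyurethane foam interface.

Resistance network (inner→outer):
  R_conv,in = 1/(hA) = 1/(8.91·0.649) = 0.1729 K/W
  R_plate glass = L/(kA) = 3.26×10^-4/(0.746·0.649) = 6.733×10^-4 K/W
  R_polyurethane foam = L/(kA) = 0.0117/(0.0287·0.649) = 0.6281 K/W
ΣR = 0.1729 + 6.733×10^-4 + 0.6281 = 0.8017 K/W
Q = ΔT/ΣR = (296.7 K − 267.34 K)/0.8017 = 36.62 W
From the inner boundary to the plate glass/polyurethane foam interface, ΣR_partial = 0.1736 K/W.
T_interface = T_in − Q·ΣR_partial = 296.7 K − (36.62)(0.1736) = 290.3 K

T = 290.3 K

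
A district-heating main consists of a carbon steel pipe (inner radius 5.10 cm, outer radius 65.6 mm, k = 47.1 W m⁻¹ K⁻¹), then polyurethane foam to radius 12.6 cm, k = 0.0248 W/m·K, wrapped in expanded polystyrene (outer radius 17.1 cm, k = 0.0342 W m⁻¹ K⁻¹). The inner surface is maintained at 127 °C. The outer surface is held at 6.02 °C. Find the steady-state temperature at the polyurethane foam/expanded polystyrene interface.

T = 36.7 °C

Treat each layer as a resistance in series:
  R'_carbon steel = ln(0.0656/0.0510)/(2πk) = 0.2518/(2π·47.1) = 8.507×10^-4 m·K/W
  R'_polyurethane foam = ln(0.126/0.0656)/(2πk) = 0.6527/(2π·0.0248) = 4.189 m·K/W
  R'_expanded polystyrene = ln(0.171/0.126)/(2πk) = 0.3054/(2π·0.0342) = 1.421 m·K/W
ΣR = 8.507×10^-4 + 4.189 + 1.421 = 5.611 m·K/W
Q' = ΔT/ΣR = (127 °C − 6.02 °C)/5.611 = 21.56 W/m
From the inner boundary to the polyurethane foam/expanded polystyrene interface, ΣR_partial = 4.190 m·K/W.
T_interface = T_in − Q'·ΣR_partial = 127 °C − (21.56)(4.190) = 36.7 °C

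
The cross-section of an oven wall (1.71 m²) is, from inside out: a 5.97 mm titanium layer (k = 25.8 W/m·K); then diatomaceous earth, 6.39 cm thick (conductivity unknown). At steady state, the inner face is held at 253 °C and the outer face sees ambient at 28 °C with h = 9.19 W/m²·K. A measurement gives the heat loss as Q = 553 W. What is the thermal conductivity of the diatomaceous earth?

ΣR = ΔT/Q = |253 − 28|/553 = 0.4069 K/W
Known resistances:
  R_titanium = L/(kA) = 0.00597/(25.8·1.71) = 1.353×10^-4 K/W
  R_conv,out = 1/(hA) = 1/(9.19·1.71) = 0.06363 K/W
R_diatomaceous earth = ΣR − ΣR_known = 0.4069 − 0.06377 = 0.3431 K/W
L/(kA) = 0.3431 ⇒ k = 0.0639/(0.3431·1.71) = 0.109 W/m·K

k = 0.109 W/m·K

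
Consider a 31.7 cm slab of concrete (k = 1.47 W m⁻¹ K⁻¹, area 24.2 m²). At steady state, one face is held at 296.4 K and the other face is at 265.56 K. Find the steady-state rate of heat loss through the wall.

Q = kA·ΔT/L = 1.47 × 24.2 × |296.4 K − 265.56 K| / 0.317 = 3460 W

Q = 3460 W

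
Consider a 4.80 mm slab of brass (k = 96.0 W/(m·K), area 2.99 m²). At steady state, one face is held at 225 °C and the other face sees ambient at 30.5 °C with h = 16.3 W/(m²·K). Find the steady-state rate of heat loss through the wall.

Resistance network (inner→outer):
  R_brass = L/(kA) = 0.00480/(96.0·2.99) = 1.672×10^-5 K/W
  R_conv,out = 1/(hA) = 1/(16.3·2.99) = 0.02052 K/W
ΣR = 1.672×10^-5 + 0.02052 = 0.02054 K/W
Q = ΔT/ΣR = (225 °C − 30.5 °C)/0.02054 = 9470 W

Q = 9.47 kW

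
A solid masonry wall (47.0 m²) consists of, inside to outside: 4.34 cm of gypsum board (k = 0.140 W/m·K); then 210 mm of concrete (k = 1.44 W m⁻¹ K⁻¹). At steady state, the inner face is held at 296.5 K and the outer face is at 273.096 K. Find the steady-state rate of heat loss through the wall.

Treat each layer as a resistance in series:
  R_gypsum board = L/(kA) = 0.0434/(0.140·47.0) = 0.006596 K/W
  R_concrete = L/(kA) = 0.210/(1.44·47.0) = 0.003103 K/W
ΣR = 0.006596 + 0.003103 = 0.009699 K/W
Q = ΔT/ΣR = (296.5 K − 273.096 K)/0.009699 = 2410 W

Q = 2410 W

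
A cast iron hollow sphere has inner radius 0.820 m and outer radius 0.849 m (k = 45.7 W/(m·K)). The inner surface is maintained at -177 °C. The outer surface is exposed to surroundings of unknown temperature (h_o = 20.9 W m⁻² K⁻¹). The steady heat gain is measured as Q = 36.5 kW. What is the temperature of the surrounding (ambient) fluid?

T_out = 18.5 °C

Sum the resistances:
  R_cast iron = (1/0.820 − 1/0.849)/(4πk) = 0.04166/(4π·45.7) = 7.254×10^-5 K/W
  R_conv,out = 1/(4πr²h) = 1/(4π·0.849²·20.9) = 0.005282 K/W
ΣR = 0.005355 K/W
ΔT = Q·ΣR = 36500 × 0.005355 = 195.5 K
Heat flows inward, so T_out = T_in + ΔT = -177 + 195.5 = 18.5 °C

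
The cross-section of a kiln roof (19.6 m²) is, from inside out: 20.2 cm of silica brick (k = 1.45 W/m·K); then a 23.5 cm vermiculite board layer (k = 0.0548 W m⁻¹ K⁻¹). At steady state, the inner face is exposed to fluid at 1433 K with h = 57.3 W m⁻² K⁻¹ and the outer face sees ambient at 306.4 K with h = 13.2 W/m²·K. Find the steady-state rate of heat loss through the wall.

Q = 4.88 kW

Series thermal resistances, inner to outer:
  R_conv,in = 1/(hA) = 1/(57.3·19.6) = 8.904×10^-4 K/W
  R_silica brick = L/(kA) = 0.202/(1.45·19.6) = 0.007108 K/W
  R_vermiculite board = L/(kA) = 0.235/(0.0548·19.6) = 0.2188 K/W
  R_conv,out = 1/(hA) = 1/(13.2·19.6) = 0.003865 K/W
ΣR = 8.904×10^-4 + 0.007108 + 0.2188 + 0.003865 = 0.2307 K/W
Q = ΔT/ΣR = (1433 K − 306.4 K)/0.2307 = 4880 W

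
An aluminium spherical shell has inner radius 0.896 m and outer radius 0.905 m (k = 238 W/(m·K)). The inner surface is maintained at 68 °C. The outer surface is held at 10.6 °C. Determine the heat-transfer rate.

Q = 4πk·ΔT/(1/r₁ − 1/r₂) = 4π × 238 × 57.4 / (1/0.896 − 1/0.905) = 1.55×10^7 W

Q = 15500 kW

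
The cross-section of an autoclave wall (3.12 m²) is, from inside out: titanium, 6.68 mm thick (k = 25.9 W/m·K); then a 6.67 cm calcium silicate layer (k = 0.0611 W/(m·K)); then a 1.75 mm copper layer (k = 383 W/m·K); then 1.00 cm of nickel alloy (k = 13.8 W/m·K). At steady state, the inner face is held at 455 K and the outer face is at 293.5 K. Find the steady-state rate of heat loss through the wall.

Resistance network (inner→outer):
  R_titanium = L/(kA) = 0.00668/(25.9·3.12) = 8.267×10^-5 K/W
  R_calcium silicate = L/(kA) = 0.0667/(0.0611·3.12) = 0.3499 K/W
  R_copper = L/(kA) = 0.00175/(383·3.12) = 1.464×10^-6 K/W
  R_nickel alloy = L/(kA) = 0.0100/(13.8·3.12) = 2.323×10^-4 K/W
ΣR = 8.267×10^-5 + 0.3499 + 1.464×10^-6 + 2.323×10^-4 = 0.3502 K/W
Q = ΔT/ΣR = (455 K − 293.5 K)/0.3502 = 461 W

Q = 461 W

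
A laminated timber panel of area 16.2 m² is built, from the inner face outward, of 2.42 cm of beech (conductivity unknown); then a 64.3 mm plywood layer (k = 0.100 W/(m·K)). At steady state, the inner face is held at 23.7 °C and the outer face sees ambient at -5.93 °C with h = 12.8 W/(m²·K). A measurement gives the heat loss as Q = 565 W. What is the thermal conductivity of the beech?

k = 0.188 W/m·K

ΣR = ΔT/Q = |23.7 − -5.93|/565 = 0.05244 K/W
Known resistances:
  R_plywood = L/(kA) = 0.0643/(0.100·16.2) = 0.03969 K/W
  R_conv,out = 1/(hA) = 1/(12.8·16.2) = 0.004823 K/W
R_beech = ΣR − ΣR_known = 0.05244 − 0.04451 = 0.007930 K/W
L/(kA) = 0.007930 ⇒ k = 0.0242/(0.007930·16.2) = 0.188 W/m·K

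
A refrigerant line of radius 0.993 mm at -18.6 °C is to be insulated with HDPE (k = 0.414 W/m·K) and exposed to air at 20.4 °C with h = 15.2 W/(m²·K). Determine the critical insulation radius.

r_cr = 2.72 cm

For a cylinder, r_cr = k_ins/h = 0.414/15.2 = 0.0272 m = 2.72 cm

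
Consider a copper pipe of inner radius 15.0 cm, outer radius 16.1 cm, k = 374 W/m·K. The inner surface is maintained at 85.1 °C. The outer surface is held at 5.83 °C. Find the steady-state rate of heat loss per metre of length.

Q' = 2πk·ΔT/ln(r₂/r₁) = 2π × 374 × 79.27 / ln(0.161/0.150) = 2.63×10^6 W/m

Q' = 2.63×10^6 W/m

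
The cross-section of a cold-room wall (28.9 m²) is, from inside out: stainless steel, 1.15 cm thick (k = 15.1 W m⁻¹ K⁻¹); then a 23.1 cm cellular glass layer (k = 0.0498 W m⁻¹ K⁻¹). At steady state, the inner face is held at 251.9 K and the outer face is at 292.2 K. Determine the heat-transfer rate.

Resistance network (inner→outer):
  R_stainless steel = L/(kA) = 0.0115/(15.1·28.9) = 2.635×10^-5 K/W
  R_cellular glass = L/(kA) = 0.231/(0.0498·28.9) = 0.1605 K/W
ΣR = 2.635×10^-5 + 0.1605 = 0.1605 K/W
Q = ΔT/ΣR = (251.9 K − 292.2 K)/0.1605 = -251 W
(Negative Q ⇒ heat flows inward; heat gain = 251 W.)

Q = 251 W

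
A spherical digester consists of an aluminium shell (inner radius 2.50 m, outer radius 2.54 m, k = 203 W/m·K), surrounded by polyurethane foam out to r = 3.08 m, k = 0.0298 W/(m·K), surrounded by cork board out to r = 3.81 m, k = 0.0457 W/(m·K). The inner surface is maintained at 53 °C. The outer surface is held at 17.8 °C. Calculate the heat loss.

Q = 120 W

Treat each layer as a resistance in series:
  R_aluminium = (1/2.50 − 1/2.54)/(4πk) = 0.006299/(4π·203) = 2.469×10^-6 K/W
  R_polyurethane foam = (1/2.54 − 1/3.08)/(4πk) = 0.06903/(4π·0.0298) = 0.1843 K/W
  R_cork board = (1/3.08 − 1/3.81)/(4πk) = 0.06221/(4π·0.0457) = 0.1083 K/W
ΣR = 2.469×10^-6 + 0.1843 + 0.1083 = 0.2926 K/W
Q = ΔT/ΣR = (53 °C − 17.8 °C)/0.2926 = 120 W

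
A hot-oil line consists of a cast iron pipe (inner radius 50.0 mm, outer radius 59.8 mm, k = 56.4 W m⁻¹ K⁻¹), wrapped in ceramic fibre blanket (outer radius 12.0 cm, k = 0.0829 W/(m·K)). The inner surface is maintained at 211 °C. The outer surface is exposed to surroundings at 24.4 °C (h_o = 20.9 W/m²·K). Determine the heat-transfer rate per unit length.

Series thermal resistances, inner to outer:
  R'_cast iron = ln(0.0598/0.0500)/(2πk) = 0.1790/(2π·56.4) = 5.051×10^-4 m·K/W
  R'_ceramic fibre blanket = ln(0.120/0.0598)/(2πk) = 0.6965/(2π·0.0829) = 1.337 m·K/W
  R'_conv,out = 1/(2πr h) = 1/(2π·0.120·20.9) = 0.06346 m·K/W
ΣR = 5.051×10^-4 + 1.337 + 0.06346 = 1.401 m·K/W
Q' = ΔT/ΣR = (211 °C − 24.4 °C)/1.401 = 133 W/m

Q' = 133 W/m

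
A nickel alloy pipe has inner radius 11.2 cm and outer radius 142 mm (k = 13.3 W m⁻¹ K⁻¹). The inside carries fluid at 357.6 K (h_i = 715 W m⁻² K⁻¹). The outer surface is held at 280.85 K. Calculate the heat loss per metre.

Q' = 15900 W/m

Resistance network (inner→outer):
  R'_conv,in = 1/(2πr h) = 1/(2π·0.112·715) = 0.001987 m·K/W
  R'_nickel alloy = ln(0.142/0.112)/(2πk) = 0.2373/(2π·13.3) = 0.002840 m·K/W
ΣR = 0.001987 + 0.002840 = 0.004827 m·K/W
Q' = ΔT/ΣR = (357.6 K − 280.85 K)/0.004827 = 15900 W/m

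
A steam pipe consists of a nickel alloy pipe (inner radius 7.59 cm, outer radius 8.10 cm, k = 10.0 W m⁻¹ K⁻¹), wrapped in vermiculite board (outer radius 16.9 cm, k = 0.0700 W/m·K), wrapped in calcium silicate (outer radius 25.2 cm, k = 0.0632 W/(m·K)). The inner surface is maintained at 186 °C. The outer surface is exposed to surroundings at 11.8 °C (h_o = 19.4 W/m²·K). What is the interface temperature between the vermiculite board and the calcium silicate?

T = 78.5 °C

Treat each layer as a resistance in series:
  R'_nickel alloy = ln(0.0810/0.0759)/(2πk) = 0.06503/(2π·10.0) = 0.001035 m·K/W
  R'_vermiculite board = ln(0.169/0.0810)/(2πk) = 0.7354/(2π·0.0700) = 1.672 m·K/W
  R'_calcium silicate = ln(0.252/0.169)/(2πk) = 0.3995/(2π·0.0632) = 1.006 m·K/W
  R'_conv,out = 1/(2πr h) = 1/(2π·0.252·19.4) = 0.03256 m·K/W
ΣR = 0.001035 + 1.672 + 1.006 + 0.03256 = 2.712 m·K/W
Q' = ΔT/ΣR = (186 °C − 11.8 °C)/2.712 = 64.23 W/m
From the inner boundary to the vermiculite board/calcium silicate interface, ΣR_partial = 1.673 m·K/W.
T_interface = T_in − Q'·ΣR_partial = 186 °C − (64.23)(1.673) = 78.5 °C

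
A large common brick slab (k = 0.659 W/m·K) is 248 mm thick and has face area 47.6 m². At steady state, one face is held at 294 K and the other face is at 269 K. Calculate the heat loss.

Q = 3.16 kW

Q = kA·ΔT/L = 0.659 × 47.6 × |294 K − 269 K| / 0.248 = 3160 W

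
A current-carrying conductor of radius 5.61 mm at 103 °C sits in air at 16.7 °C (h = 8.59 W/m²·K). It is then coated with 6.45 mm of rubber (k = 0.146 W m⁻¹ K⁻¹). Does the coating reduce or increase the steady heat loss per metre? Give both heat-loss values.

Critical radius for a cylinder: r_cr = k/h = 0.0170 m = 1.70 cm.
Outer radius after coating: r₂ = 0.00561 + 0.00645 = 0.01206 m.
Since r₁ < r_cr and r₂ ≤ r_cr, the coating moves toward the maximum at r_cr — heat loss rises.
Bare: R = 1/(2πr₁h) = 3.303 m·K/W; Q = 86.3/3.303 = 26.1 W/m.
Coated: R = R_cond + R_conv = 2.371 m·K/W; Q = 86.3/2.371 = 36.4 W/m.

increases: 26.1 → 36.4 W/m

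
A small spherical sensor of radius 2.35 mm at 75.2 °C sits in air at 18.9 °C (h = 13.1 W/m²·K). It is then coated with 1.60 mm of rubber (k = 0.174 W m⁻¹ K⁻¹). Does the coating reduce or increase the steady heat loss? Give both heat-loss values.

increases: 0.0512 → 0.120 W

Critical radius for a sphere: r_cr = 2k/h = 0.0266 m = 2.66 cm.
Outer radius after coating: r₂ = 0.00235 + 0.00160 = 0.00395 m.
Since r₁ < r_cr and r₂ ≤ r_cr, the coating moves toward the maximum at r_cr — heat loss rises.
Bare: R = 1/(4πr₁²h) = 1100 K/W; Q = 56.3/1100 = 0.0512 W.
Coated: R = R_cond + R_conv = 468.2 K/W; Q = 56.3/468.2 = 0.120 W.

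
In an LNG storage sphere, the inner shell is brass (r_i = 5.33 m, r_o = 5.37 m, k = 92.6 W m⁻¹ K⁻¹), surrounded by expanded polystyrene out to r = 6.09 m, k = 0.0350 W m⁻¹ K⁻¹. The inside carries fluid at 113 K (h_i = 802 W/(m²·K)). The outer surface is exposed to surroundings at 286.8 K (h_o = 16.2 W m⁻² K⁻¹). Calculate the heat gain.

Resistance network (inner→outer):
  R_conv,in = 1/(4πr²h) = 1/(4π·5.33²·802) = 3.493×10^-6 K/W
  R_brass = (1/5.33 − 1/5.37)/(4πk) = 0.001398/(4π·92.6) = 1.201×10^-6 K/W
  R_expanded polystyrene = (1/5.37 − 1/6.09)/(4πk) = 0.02202/(4π·0.0350) = 0.05006 K/W
  R_conv,out = 1/(4πr²h) = 1/(4π·6.09²·16.2) = 1.324×10^-4 K/W
ΣR = 3.493×10^-6 + 1.201×10^-6 + 0.05006 + 1.324×10^-4 = 0.05020 K/W
Q = ΔT/ΣR = (113 K − 286.8 K)/0.05020 = -3460 W
(Negative Q ⇒ heat flows inward; heat gain = 3460 W.)

Q = 3.46 kW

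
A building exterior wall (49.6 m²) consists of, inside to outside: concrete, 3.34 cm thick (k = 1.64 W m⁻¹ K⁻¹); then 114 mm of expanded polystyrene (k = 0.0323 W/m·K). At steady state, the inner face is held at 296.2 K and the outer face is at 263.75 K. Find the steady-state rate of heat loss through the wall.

Q = 453 W

Resistance network (inner→outer):
  R_concrete = L/(kA) = 0.0334/(1.64·49.6) = 4.106×10^-4 K/W
  R_expanded polystyrene = L/(kA) = 0.114/(0.0323·49.6) = 0.07116 K/W
ΣR = 4.106×10^-4 + 0.07116 = 0.07157 K/W
Q = ΔT/ΣR = (296.2 K − 263.75 K)/0.07157 = 453 W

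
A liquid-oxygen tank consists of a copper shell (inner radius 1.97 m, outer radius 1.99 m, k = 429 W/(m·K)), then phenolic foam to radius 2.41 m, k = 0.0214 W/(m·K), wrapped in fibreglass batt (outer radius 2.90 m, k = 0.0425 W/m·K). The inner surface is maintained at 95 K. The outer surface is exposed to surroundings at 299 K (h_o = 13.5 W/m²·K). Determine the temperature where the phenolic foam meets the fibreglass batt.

Series thermal resistances, inner to outer:
  R_copper = (1/1.97 − 1/1.99)/(4πk) = 0.005102/(4π·429) = 9.463×10^-7 K/W
  R_phenolic foam = (1/1.99 − 1/2.41)/(4πk) = 0.08757/(4π·0.0214) = 0.3257 K/W
  R_fibreglass batt = (1/2.41 − 1/2.90)/(4πk) = 0.07011/(4π·0.0425) = 0.1313 K/W
  R_conv,out = 1/(4πr²h) = 1/(4π·2.90²·13.5) = 7.009×10^-4 K/W
ΣR = 9.463×10^-7 + 0.3257 + 0.1313 + 7.009×10^-4 = 0.4577 K/W
Q = ΔT/ΣR = (95 K − 299 K)/0.4577 = -445.7 W
From the inner boundary to the phenolic foam/fibreglass batt interface, ΣR_partial = 0.3257 K/W.
T_interface = T_in − Q·ΣR_partial = 95 K − (-445.7)(0.3257) = 240.2 K

T = 240.2 K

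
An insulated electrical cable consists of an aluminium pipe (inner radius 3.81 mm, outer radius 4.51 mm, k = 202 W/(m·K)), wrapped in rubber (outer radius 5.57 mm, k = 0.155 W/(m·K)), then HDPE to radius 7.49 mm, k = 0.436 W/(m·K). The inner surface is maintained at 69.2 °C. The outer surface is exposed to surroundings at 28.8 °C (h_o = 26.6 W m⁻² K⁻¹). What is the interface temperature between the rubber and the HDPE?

Resistance network (inner→outer):
  R'_aluminium = ln(0.00451/0.00381)/(2πk) = 0.1687/(2π·202) = 1.329×10^-4 m·K/W
  R'_rubber = ln(0.00557/0.00451)/(2πk) = 0.2111/(2π·0.155) = 0.2168 m·K/W
  R'_HDPE = ln(0.00749/0.00557)/(2πk) = 0.2962/(2π·0.436) = 0.1081 m·K/W
  R'_conv,out = 1/(2πr h) = 1/(2π·0.00749·26.6) = 0.7988 m·K/W
ΣR = 1.329×10^-4 + 0.2168 + 0.1081 + 0.7988 = 1.124 m·K/W
Q' = ΔT/ΣR = (69.2 °C − 28.8 °C)/1.124 = 35.94 W/m
From the inner boundary to the rubber/HDPE interface, ΣR_partial = 0.2169 m·K/W.
T_interface = T_in − Q'·ΣR_partial = 69.2 °C − (35.94)(0.2169) = 61.4 °C

T = 61.4 °C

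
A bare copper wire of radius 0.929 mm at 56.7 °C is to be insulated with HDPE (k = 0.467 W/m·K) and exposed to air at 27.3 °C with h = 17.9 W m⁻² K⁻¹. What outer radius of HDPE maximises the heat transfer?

r_cr = 2.61 cm

For a cylinder, r_cr = k_ins/h = 0.467/17.9 = 0.0261 m = 2.61 cm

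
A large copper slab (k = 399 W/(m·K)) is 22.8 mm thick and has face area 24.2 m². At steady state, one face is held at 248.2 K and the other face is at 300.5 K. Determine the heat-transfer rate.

Q = 22100 kW

Q = kA·ΔT/L = 399 × 24.2 × |248.2 K − 300.5 K| / 0.0228 = 2.21×10^7 W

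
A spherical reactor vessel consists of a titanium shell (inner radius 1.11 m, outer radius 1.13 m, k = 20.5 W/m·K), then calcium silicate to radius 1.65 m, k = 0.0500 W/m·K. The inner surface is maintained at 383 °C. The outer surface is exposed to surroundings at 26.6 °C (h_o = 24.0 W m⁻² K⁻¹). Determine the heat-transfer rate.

Q = 801 W

Series thermal resistances, inner to outer:
  R_titanium = (1/1.11 − 1/1.13)/(4πk) = 0.01595/(4π·20.5) = 6.190×10^-5 K/W
  R_calcium silicate = (1/1.13 − 1/1.65)/(4πk) = 0.2789/(4π·0.0500) = 0.4439 K/W
  R_conv,out = 1/(4πr²h) = 1/(4π·1.65²·24.0) = 0.001218 K/W
ΣR = 6.190×10^-5 + 0.4439 + 0.001218 = 0.4452 K/W
Q = ΔT/ΣR = (383 °C − 26.6 °C)/0.4452 = 801 W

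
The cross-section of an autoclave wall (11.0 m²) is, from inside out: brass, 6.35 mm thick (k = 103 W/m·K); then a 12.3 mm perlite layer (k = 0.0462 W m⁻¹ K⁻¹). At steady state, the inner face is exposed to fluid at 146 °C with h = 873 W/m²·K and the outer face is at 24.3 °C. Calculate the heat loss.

Q = 5010 W

Resistance network (inner→outer):
  R_conv,in = 1/(hA) = 1/(873·11.0) = 1.041×10^-4 K/W
  R_brass = L/(kA) = 0.00635/(103·11.0) = 5.605×10^-6 K/W
  R_perlite = L/(kA) = 0.0123/(0.0462·11.0) = 0.02420 K/W
ΣR = 1.041×10^-4 + 5.605×10^-6 + 0.02420 = 0.02431 K/W
Q = ΔT/ΣR = (146 °C − 24.3 °C)/0.02431 = 5010 W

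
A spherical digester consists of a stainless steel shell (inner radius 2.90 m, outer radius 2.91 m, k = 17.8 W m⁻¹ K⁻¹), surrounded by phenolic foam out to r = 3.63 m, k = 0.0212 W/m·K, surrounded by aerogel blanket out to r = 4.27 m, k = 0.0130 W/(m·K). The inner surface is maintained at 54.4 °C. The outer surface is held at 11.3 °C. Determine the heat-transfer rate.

Resistance network (inner→outer):
  R_stainless steel = (1/2.90 − 1/2.91)/(4πk) = 0.001185/(4π·17.8) = 5.298×10^-6 K/W
  R_phenolic foam = (1/2.91 − 1/3.63)/(4πk) = 0.06816/(4π·0.0212) = 0.2559 K/W
  R_aerogel blanket = (1/3.63 − 1/4.27)/(4πk) = 0.04129/(4π·0.0130) = 0.2528 K/W
ΣR = 5.298×10^-6 + 0.2559 + 0.2528 = 0.5087 K/W
Q = ΔT/ΣR = (54.4 °C − 11.3 °C)/0.5087 = 84.7 W

Q = 84.7 W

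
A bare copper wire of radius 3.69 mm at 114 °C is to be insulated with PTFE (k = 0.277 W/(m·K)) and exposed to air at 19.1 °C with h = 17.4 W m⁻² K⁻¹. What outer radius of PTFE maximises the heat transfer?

For a cylinder, r_cr = k_ins/h = 0.277/17.4 = 0.0159 m = 1.59 cm

r_cr = 1.59 cm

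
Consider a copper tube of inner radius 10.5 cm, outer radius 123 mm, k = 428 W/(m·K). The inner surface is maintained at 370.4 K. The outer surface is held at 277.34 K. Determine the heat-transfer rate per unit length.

Q' = 2πk·ΔT/ln(r₂/r₁) = 2π × 428 × 93.06 / ln(0.123/0.105) = 1.58×10^6 W/m

Q' = 1.58×10^6 W/m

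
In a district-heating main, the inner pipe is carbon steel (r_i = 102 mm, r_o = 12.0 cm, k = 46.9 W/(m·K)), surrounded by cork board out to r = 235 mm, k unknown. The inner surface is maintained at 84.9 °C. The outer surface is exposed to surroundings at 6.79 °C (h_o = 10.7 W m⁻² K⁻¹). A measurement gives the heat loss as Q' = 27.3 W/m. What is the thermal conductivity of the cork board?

k = 0.0382 W/m·K

ΣR = ΔT/Q' = |84.9 − 6.79|/27.3 = 2.861 m·K/W
Known resistances:
  R'_carbon steel = ln(0.120/0.102)/(2πk) = 0.1625/(2π·46.9) = 5.515×10^-4 m·K/W
  R'_conv,out = 1/(2πr h) = 1/(2π·0.235·10.7) = 0.06329 m·K/W
R_cork board = ΣR − ΣR_known = 2.861 − 0.06384 = 2.797 m·K/W
ln(r₂/r₁)/(2πk) = 2.797 ⇒ k = 0.6721/(2π·2.797) = 0.0382 W/m·K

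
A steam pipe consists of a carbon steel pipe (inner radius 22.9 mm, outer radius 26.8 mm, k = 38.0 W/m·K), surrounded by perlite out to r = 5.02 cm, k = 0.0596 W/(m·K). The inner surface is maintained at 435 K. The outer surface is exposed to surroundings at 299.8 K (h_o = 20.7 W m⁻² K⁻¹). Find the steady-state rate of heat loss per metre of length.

Q' = 73.9 W/m

Treat each layer as a resistance in series:
  R'_carbon steel = ln(0.0268/0.0229)/(2πk) = 0.1573/(2π·38.0) = 6.587×10^-4 m·K/W
  R'_perlite = ln(0.0502/0.0268)/(2πk) = 0.6276/(2π·0.0596) = 1.676 m·K/W
  R'_conv,out = 1/(2πr h) = 1/(2π·0.0502·20.7) = 0.1532 m·K/W
ΣR = 6.587×10^-4 + 1.676 + 0.1532 = 1.830 m·K/W
Q' = ΔT/ΣR = (435 K − 299.8 K)/1.830 = 73.9 W/m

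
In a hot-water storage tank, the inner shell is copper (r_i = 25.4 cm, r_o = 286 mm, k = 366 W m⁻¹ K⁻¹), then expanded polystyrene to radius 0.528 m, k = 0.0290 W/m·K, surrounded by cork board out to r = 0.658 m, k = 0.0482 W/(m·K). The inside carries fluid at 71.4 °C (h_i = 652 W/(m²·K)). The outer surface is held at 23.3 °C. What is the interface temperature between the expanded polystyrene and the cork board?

Series thermal resistances, inner to outer:
  R_conv,in = 1/(4πr²h) = 1/(4π·0.254²·652) = 0.001892 K/W
  R_copper = (1/0.254 − 1/0.286)/(4πk) = 0.4405/(4π·366) = 9.578×10^-5 K/W
  R_expanded polystyrene = (1/0.286 − 1/0.528)/(4πk) = 1.603/(4π·0.0290) = 4.398 K/W
  R_cork board = (1/0.528 − 1/0.658)/(4πk) = 0.3742/(4π·0.0482) = 0.6178 K/W
ΣR = 0.001892 + 9.578×10^-5 + 4.398 + 0.6178 = 5.018 K/W
Q = ΔT/ΣR = (71.4 °C − 23.3 °C)/5.018 = 9.585 W
From the inner boundary to the expanded polystyrene/cork board interface, ΣR_partial = 4.400 K/W.
T_interface = T_in − Q·ΣR_partial = 71.4 °C − (9.585)(4.400) = 29.2 °C

T = 29.2 °C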